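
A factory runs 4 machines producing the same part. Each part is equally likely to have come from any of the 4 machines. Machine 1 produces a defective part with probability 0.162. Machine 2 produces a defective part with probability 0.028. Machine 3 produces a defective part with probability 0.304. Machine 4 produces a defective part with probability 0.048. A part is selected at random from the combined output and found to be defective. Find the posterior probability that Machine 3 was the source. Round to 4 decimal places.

Tabulate prior·likelihood by source: [1] prior 0.25, lik 0.162, product 0.04050; [2] prior 0.25, lik 0.028, product 0.007000; [3] prior 0.25, lik 0.304, product 0.07600; [4] prior 0.25, lik 0.048, product 0.01200.
Normalizing constant = 0.13550; the posterior for Machine 3 is its product over the sum, 0.07600/0.13550 = 0.5609.

Posterior probability ≈ 0.5609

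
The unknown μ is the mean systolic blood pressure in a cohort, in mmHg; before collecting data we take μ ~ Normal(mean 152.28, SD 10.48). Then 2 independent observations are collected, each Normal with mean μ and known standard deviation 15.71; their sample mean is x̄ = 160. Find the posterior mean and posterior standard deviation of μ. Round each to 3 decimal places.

Posterior mean ≈ 155.915; posterior SD ≈ 7.623

Prior precision 1/τ₀² = 1/10.48² = 0.00910495; data precision n/σ² = 2/15.71² = 0.00810359.
Posterior precision = 0.00910495 + 0.00810359 = 0.0172085, giving posterior SD = 1/√0.0172085 = 7.623.
Posterior mean = (0.00910495·152.28 + 0.00810359·160) / 0.0172085 = 155.915.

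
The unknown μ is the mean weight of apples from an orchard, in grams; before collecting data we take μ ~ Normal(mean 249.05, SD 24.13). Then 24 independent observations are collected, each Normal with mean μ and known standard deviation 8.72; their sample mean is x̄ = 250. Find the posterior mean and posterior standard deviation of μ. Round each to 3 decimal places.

Posterior mean ≈ 249.995; posterior SD ≈ 1.775

Prior precision 1/τ₀² = 1/24.13² = 0.00171745; data precision n/σ² = 24/8.72² = 0.315630.
Posterior precision = 0.00171745 + 0.315630 = 0.317347, giving posterior SD = 1/√0.317347 = 1.775.
Posterior mean = (0.00171745·249.05 + 0.315630·250) / 0.317347 = 249.995.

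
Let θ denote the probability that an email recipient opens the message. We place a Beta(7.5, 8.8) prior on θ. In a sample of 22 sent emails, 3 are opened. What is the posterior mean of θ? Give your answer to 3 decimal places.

Observing 3 successes and 19 failures updates Beta(7.5, 8.8) by adding the success and failure counts to the two shape parameters: α = 7.5+3 = 10.5, β = 8.8+19 = 27.8.
Posterior mean = α/(α+β) = 10.5/38.3 = 0.274.

Posterior mean ≈ 0.274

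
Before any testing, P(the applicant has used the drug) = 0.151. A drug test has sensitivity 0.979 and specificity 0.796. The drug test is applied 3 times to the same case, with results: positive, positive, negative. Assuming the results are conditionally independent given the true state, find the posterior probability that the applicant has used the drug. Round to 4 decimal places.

With H the event that the applicant has used the drug, the joint likelihood of the observed sequence is P(data|H) = 0.979·0.979·0.021 = 0.020127 and P(data|¬H) = 0.204·0.204·0.796 = 0.033126.
Bayes: P(H|data) = 0.151·0.020127 / (0.151·0.020127 + 0.849·0.033126) = 0.0030392/0.031163 = 0.0975.

Posterior P(H) ≈ 0.0975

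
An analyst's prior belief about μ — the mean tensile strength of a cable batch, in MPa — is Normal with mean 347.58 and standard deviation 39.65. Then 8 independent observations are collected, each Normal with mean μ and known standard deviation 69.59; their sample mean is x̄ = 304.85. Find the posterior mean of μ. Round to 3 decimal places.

Posterior mean ≈ 316.729

Prior precision 1/τ₀² = 1/39.65² = 0.00063608; data precision n/σ² = 8/69.59² = 0.00165195.
Posterior precision = 0.00063608 + 0.00165195 = 0.00228803.
Posterior mean = (0.00063608·347.58 + 0.00165195·304.85) / 0.00228803 = 316.729.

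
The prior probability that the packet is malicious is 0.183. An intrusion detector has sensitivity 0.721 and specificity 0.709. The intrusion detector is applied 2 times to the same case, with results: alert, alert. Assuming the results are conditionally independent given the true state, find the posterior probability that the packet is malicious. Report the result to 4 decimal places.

With H the event that the packet is malicious, the joint likelihood of the observed sequence is P(data|H) = 0.721·0.721 = 0.51984 and P(data|¬H) = 0.291·0.291 = 0.084681.
Bayes: P(H|data) = 0.183·0.51984 / (0.183·0.51984 + 0.817·0.084681) = 0.095131/0.16432 = 0.5790.

Posterior P(H) ≈ 0.5790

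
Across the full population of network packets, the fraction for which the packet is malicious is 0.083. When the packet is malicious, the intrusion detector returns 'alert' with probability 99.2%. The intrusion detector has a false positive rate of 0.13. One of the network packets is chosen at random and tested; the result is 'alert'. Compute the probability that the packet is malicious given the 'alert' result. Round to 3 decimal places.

P(H | E) ≈ 0.409

Write H for 'the packet is malicious'. Prior odds H:¬H = 0.083/0.917 = 0.090513. For the 'alert' outcome, the likelihood ratio is 0.992/0.13 = 7.6308.
Posterior odds = 0.090513 × 7.6308 = 0.69068, so P(H|E) = 0.69068/(1+0.69068) = 0.409.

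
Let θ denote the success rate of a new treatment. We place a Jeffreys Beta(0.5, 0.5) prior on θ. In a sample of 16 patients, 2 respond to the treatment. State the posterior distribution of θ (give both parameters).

Posterior: Beta(2.5, 14.5)

Observing 2 successes and 14 failures updates Beta(0.5, 0.5) by adding the success and failure counts to the two shape parameters: α = 0.5+2 = 2.5, β = 0.5+14 = 14.5.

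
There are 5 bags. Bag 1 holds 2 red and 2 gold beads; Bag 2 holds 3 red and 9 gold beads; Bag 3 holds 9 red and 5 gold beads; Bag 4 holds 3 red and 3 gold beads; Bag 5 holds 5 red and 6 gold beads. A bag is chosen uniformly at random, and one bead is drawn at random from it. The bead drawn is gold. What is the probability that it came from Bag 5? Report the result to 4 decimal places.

Tabulate prior·likelihood by source: [1] prior 0.2, lik 0.5, product 0.1000; [2] prior 0.2, lik 0.75, product 0.1500; [3] prior 0.2, lik 0.3571, product 0.07143; [4] prior 0.2, lik 0.5, product 0.1000; [5] prior 0.2, lik 0.5455, product 0.1091.
Normalizing constant = 0.53052; the posterior for Bag 5 is its product over the sum, 0.1091/0.53052 = 0.2056.

Posterior probability ≈ 0.2056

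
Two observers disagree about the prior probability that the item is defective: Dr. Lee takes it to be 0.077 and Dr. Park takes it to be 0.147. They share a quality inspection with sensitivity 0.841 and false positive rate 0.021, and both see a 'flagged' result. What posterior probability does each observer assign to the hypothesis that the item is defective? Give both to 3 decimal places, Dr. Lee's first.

Dr. Lee: 0.770; Dr. Park: 0.873

The likelihood ratio for a 'flagged' result is 0.841/0.021 = 40.048.
Dr. Lee: prior odds 0.077/0.923 = 0.083424; posterior odds 3.3409; posterior probability 0.770.
Dr. Park: prior odds 0.147/0.853 = 0.17233; posterior odds 6.9015; posterior probability 0.873.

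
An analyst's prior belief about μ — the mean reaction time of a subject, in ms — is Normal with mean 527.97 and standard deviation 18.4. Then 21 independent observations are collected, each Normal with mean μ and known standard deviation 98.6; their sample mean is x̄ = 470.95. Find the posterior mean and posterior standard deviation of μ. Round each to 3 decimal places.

Posterior mean ≈ 503.885; posterior SD ≈ 13.984

With known σ, the Normal prior is conjugate. Weight on the data is w = (n/σ²)/(n/σ² + 1/τ₀²) = 0.00216006/(0.00216006+0.00295369) = 0.42240.
Posterior mean = w·x̄ + (1−w)·μ₀ = 0.42240·470.95 + 0.57760·527.97 = 503.885. Posterior variance = 1/(0.00216006+0.00295369) = 195.551, so SD = 13.984.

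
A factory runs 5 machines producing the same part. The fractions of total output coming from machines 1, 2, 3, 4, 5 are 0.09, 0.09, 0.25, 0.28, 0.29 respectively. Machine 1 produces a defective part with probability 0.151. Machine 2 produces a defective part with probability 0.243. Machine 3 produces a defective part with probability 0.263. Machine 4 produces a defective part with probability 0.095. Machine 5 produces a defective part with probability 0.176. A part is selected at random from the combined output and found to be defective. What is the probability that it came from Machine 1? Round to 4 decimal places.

Tabulate prior·likelihood by source: [1] prior 0.09, lik 0.151, product 0.01359; [2] prior 0.09, lik 0.243, product 0.02187; [3] prior 0.25, lik 0.263, product 0.06575; [4] prior 0.28, lik 0.095, product 0.02660; [5] prior 0.29, lik 0.176, product 0.05104.
Normalizing constant = 0.17885; the posterior for Machine 1 is its product over the sum, 0.01359/0.17885 = 0.0760.

Posterior probability ≈ 0.0760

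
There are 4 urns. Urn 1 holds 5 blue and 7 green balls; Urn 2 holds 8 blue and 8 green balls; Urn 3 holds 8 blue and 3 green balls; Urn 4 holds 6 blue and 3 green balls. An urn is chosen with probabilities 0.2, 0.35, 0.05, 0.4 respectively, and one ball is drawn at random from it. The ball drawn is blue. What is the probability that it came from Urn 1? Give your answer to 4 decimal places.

Tabulate prior·likelihood by source: [1] prior 0.2, lik 0.4167, product 0.08333; [2] prior 0.35, lik 0.5, product 0.1750; [3] prior 0.05, lik 0.7273, product 0.03636; [4] prior 0.4, lik 0.6667, product 0.2667.
Normalizing constant = 0.56136; the posterior for Urn 1 is its product over the sum, 0.08333/0.56136 = 0.1484.

Posterior probability ≈ 0.1484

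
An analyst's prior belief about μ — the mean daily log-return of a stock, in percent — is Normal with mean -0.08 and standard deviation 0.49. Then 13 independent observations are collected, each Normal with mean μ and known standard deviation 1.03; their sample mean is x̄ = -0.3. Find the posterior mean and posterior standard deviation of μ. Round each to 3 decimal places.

With known σ, the Normal prior is conjugate. Weight on the data is w = (n/σ²)/(n/σ² + 1/τ₀²) = 12.2537/(12.2537+4.16493) = 0.74633.
Posterior mean = w·x̄ + (1−w)·μ₀ = 0.74633·-0.3 + 0.25367·-0.08 = -0.244. Posterior variance = 1/(12.2537+4.16493) = 0.0609062, so SD = 0.247.

Posterior mean ≈ -0.244; posterior SD ≈ 0.247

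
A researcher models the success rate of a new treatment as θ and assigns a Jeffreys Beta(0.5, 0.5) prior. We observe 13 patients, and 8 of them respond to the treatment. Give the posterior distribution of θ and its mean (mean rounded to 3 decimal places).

Posterior: Beta(8.5, 5.5); mean ≈ 0.607

The binomial likelihood is conjugate to the Beta prior: with 8 successes and 5 failures, the posterior is Beta(0.5+8, 0.5+5) = Beta(8.5, 5.5).
Posterior mean = α/(α+β) = 8.5/14 = 0.607.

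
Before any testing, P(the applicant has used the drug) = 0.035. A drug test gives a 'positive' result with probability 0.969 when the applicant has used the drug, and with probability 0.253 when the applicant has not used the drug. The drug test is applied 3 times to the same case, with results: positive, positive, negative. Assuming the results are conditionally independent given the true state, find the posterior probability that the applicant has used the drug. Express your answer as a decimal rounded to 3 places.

Let H be the event that the applicant has used the drug; start with P(H) = 0.035. P('positive'|H) = 0.969, P('positive'|¬H) = 0.253.
Update on result 1 ('positive'): P(H) ← 0.969·0.0350 / (0.969·0.0350 + 0.253·0.9650) = 0.033915/0.27806 = 0.1220.
Update on result 2 ('positive'): P(H) ← 0.969·0.1220 / (0.969·0.1220 + 0.253·0.8780) = 0.11819/0.34033 = 0.3473.
Update on result 3 ('negative'): P(H) ← 0.031·0.3473 / (0.031·0.3473 + 0.747·0.6527) = 0.010766/0.49835 = 0.0216.

Posterior P(H) ≈ 0.022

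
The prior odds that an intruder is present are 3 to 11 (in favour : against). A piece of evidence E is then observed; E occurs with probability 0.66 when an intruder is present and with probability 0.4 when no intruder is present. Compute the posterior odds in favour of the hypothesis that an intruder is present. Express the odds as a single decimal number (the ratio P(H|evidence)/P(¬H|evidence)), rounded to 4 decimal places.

Posterior odds ≈ 0.4500

Prior odds = 3/11 = 0.27273. In log-odds, ln(0.27273) = -1.2993.
Add log likelihood ratio: ln(1.6500) = 0.50078.
Posterior log-odds = -0.79851, so posterior odds = exp(-0.79851) = 0.45000.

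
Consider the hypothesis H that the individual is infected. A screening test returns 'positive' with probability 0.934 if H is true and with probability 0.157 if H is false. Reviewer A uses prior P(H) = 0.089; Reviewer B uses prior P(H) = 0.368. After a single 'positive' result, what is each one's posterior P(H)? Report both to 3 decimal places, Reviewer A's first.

Reviewer A: 0.368; Reviewer B: 0.776

The likelihood ratio for a 'positive' result is 0.934/0.157 = 5.9490.
Reviewer A: prior odds 0.089/0.911 = 0.097695; posterior odds 0.58119; posterior probability 0.368.
Reviewer B: prior odds 0.368/0.632 = 0.58228; posterior odds 3.4640; posterior probability 0.776.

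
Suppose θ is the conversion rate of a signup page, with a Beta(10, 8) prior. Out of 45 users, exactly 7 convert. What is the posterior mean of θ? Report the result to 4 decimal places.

Posterior mean ≈ 0.2698

The binomial likelihood is conjugate to the Beta prior: with 7 successes and 38 failures, the posterior is Beta(10+7, 8+38) = Beta(17, 46).
E[θ | data] = 17/(17+46) = 0.2698.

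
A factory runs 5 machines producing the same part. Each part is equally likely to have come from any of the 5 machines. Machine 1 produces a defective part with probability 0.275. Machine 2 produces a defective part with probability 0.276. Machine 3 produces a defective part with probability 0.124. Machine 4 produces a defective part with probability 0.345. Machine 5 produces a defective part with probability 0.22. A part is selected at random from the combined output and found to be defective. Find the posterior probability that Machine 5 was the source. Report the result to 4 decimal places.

Posterior probability ≈ 0.1774

Tabulate prior·likelihood by source: [1] prior 0.2, lik 0.275, product 0.05500; [2] prior 0.2, lik 0.276, product 0.05520; [3] prior 0.2, lik 0.124, product 0.02480; [4] prior 0.2, lik 0.345, product 0.06900; [5] prior 0.2, lik 0.22, product 0.04400.
Normalizing constant = 0.24800; the posterior for Machine 5 is its product over the sum, 0.04400/0.24800 = 0.1774.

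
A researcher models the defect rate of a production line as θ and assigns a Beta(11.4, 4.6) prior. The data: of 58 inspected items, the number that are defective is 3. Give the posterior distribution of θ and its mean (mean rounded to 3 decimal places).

Posterior: Beta(14.4, 59.6); mean ≈ 0.195

Observing 3 successes and 55 failures updates Beta(11.4, 4.6) by adding the success and failure counts to the two shape parameters: α = 11.4+3 = 14.4, β = 4.6+55 = 59.6.
E[θ | data] = 14.4/(14.4+59.6) = 0.195.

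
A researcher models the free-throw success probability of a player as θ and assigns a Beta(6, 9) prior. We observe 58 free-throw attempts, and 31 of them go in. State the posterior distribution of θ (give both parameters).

Posterior: Beta(37, 36)

The binomial likelihood is conjugate to the Beta prior: with 31 successes and 27 failures, the posterior is Beta(6+31, 9+27) = Beta(37, 36).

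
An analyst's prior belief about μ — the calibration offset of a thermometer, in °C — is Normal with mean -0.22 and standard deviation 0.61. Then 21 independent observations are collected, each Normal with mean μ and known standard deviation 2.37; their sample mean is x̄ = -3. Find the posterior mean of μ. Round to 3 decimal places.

Posterior mean ≈ -1.837

With known σ, the Normal prior is conjugate. Weight on the data is w = (n/σ²)/(n/σ² + 1/τ₀²) = 3.73872/(3.73872+2.68745) = 0.58180.
Posterior mean = w·x̄ + (1−w)·μ₀ = 0.58180·-3 + 0.41820·-0.22 = -1.837.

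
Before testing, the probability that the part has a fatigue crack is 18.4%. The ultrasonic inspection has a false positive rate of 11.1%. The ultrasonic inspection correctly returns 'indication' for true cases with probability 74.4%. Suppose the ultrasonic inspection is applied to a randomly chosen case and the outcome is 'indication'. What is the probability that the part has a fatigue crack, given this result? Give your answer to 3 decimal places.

P(H | E) ≈ 0.602

Let H be the event that the part has a fatigue crack. P(H) = 0.184, so P(¬H) = 0.816. With E the 'indication' result, P(E|H) = 0.744 and P(E|¬H) = 0.111.
P(E) = 0.744·0.184 + 0.111·0.816 = 0.13690 + 0.090576 = 0.22747.
By Bayes' theorem, P(H|E) = 0.13690 / 0.22747 = 0.602.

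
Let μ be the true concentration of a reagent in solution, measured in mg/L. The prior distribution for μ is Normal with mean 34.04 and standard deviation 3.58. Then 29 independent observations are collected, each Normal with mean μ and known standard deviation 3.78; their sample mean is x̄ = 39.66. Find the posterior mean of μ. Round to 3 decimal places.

Posterior mean ≈ 39.452

With known σ, the Normal prior is conjugate. Weight on the data is w = (n/σ²)/(n/σ² + 1/τ₀²) = 2.02962/(2.02962+0.0780250) = 0.96298.
Posterior mean = w·x̄ + (1−w)·μ₀ = 0.96298·39.66 + 0.037020·34.04 = 39.452.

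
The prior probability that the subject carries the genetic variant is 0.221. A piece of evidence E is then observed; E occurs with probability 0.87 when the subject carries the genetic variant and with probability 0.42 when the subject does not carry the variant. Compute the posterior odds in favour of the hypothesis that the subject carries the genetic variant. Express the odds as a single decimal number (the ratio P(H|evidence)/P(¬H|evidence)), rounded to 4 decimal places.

Prior odds = 0.221/(1−0.221) = 0.28370.
Likelihood ratio for E = 0.87/0.42 = 2.0714.
Posterior odds = prior odds × LR = 0.58766.

Posterior odds ≈ 0.5877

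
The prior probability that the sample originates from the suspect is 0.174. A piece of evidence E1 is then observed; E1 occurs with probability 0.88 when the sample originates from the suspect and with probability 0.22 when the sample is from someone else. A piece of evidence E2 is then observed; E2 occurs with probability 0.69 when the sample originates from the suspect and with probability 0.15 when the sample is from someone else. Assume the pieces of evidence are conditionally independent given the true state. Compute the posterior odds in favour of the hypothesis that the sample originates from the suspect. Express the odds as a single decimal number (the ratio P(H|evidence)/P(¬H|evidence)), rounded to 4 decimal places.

Prior odds = 0.174/(1−0.174) = 0.21065. In log-odds, ln(0.21065) = -1.5575.
Add log likelihood ratios: ln(4.0000) + ln(4.6000) = 2.9124.
Posterior log-odds = 1.3548, so posterior odds = exp(1.3548) = 3.8760.

Posterior odds ≈ 3.8760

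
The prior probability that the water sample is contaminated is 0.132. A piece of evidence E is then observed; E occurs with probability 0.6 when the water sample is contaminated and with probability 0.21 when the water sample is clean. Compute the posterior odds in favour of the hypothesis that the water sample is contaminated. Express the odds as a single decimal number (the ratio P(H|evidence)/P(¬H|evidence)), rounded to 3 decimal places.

Posterior odds ≈ 0.434

Prior odds = 0.132/(1−0.132) = 0.15207. In log-odds, ln(0.15207) = -1.8834.
Add log likelihood ratio: ln(2.8571) = 1.0498.
Posterior log-odds = -0.83357, so posterior odds = exp(-0.83357) = 0.43450.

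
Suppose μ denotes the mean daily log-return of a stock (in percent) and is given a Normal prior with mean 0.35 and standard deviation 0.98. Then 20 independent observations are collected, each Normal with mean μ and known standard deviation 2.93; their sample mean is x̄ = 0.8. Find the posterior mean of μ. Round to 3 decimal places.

With known σ, the Normal prior is conjugate. Weight on the data is w = (n/σ²)/(n/σ² + 1/τ₀²) = 2.32967/(2.32967+1.04123) = 0.69111.
Posterior mean = w·x̄ + (1−w)·μ₀ = 0.69111·0.8 + 0.30889·0.35 = 0.661.

Posterior mean ≈ 0.661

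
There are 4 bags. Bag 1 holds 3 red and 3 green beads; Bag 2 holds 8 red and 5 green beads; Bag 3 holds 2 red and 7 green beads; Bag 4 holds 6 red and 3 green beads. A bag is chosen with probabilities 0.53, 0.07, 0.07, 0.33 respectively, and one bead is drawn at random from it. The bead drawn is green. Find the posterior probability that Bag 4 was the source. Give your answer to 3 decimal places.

Tabulate prior·likelihood by source: [1] prior 0.53, lik 0.5, product 0.2650; [2] prior 0.07, lik 0.3846, product 0.02692; [3] prior 0.07, lik 0.7778, product 0.05444; [4] prior 0.33, lik 0.3333, product 0.1100.
Normalizing constant = 0.45637; the posterior for Bag 4 is its product over the sum, 0.1100/0.45637 = 0.241.

Posterior probability ≈ 0.241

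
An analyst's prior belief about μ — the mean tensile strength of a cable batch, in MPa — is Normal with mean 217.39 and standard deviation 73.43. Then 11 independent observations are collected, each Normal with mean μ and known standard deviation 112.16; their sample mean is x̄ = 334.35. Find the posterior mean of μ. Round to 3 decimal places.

Posterior mean ≈ 313.884

Prior precision 1/τ₀² = 1/73.43² = 0.00018546; data precision n/σ² = 11/112.16² = 0.00087441.
Posterior precision = 0.00018546 + 0.00087441 = 0.00105987.
Posterior mean = (0.00018546·217.39 + 0.00087441·334.35) / 0.00105987 = 313.884.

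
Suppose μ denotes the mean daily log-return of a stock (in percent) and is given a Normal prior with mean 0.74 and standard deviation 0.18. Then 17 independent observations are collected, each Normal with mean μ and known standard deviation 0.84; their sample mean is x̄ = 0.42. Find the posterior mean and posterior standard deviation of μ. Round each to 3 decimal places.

Posterior mean ≈ 0.600; posterior SD ≈ 0.135

With known σ, the Normal prior is conjugate. Weight on the data is w = (n/σ²)/(n/σ² + 1/τ₀²) = 24.0930/(24.0930+30.8642) = 0.43840.
Posterior mean = w·x̄ + (1−w)·μ₀ = 0.43840·0.42 + 0.56160·0.74 = 0.600. Posterior variance = 1/(24.0930+30.8642) = 0.0181960, so SD = 0.135.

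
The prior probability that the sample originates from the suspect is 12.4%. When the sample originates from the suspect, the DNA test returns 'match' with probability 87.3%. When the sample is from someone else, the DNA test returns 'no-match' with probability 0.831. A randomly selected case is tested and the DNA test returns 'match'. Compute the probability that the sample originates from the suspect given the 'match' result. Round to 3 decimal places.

Let H be the event that the sample originates from the suspect. P(H) = 0.124, so P(¬H) = 0.876. With E the 'match' result, P(E|H) = 0.873 and P(E|¬H) = 0.169.
P(E) = 0.873·0.124 + 0.169·0.876 = 0.10825 + 0.14804 = 0.25630.
By Bayes' theorem, P(H|E) = 0.10825 / 0.25630 = 0.422.

P(H | E) ≈ 0.422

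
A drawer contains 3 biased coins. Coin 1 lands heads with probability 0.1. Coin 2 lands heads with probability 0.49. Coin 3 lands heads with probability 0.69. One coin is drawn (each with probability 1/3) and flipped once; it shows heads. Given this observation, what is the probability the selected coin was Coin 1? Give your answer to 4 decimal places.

P(heads|C1) = 0.1; P(heads|C2) = 0.49; P(heads|C3) = 0.69.
Prior × likelihood for each source: 0.333333·0.1=0.03333, 0.333333·0.49=0.1633, 0.333333·0.69=0.2300. Summing gives P(heads) = 0.42667.
P(Coin 1 | heads) = 0.03333 / 0.42667 = 0.0781.

Posterior probability ≈ 0.0781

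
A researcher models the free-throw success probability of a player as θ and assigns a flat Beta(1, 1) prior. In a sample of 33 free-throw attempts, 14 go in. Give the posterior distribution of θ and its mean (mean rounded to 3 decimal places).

The binomial likelihood is conjugate to the Beta prior: with 14 successes and 19 failures, the posterior is Beta(1+14, 1+19) = Beta(15, 20).
E[θ | data] = 15/(15+20) = 0.429.

Posterior: Beta(15, 20); mean ≈ 0.429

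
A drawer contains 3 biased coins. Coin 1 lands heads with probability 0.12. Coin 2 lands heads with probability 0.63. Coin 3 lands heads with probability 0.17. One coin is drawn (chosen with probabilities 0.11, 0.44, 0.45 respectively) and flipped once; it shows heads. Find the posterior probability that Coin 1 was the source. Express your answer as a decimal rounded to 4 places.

Posterior probability ≈ 0.0360

P(heads|C1) = 0.12; P(heads|C2) = 0.63; P(heads|C3) = 0.17.
Prior × likelihood for each source: 0.11·0.12=0.01320, 0.44·0.63=0.2772, 0.45·0.17=0.07650. Summing gives P(heads) = 0.36690.
P(Coin 1 | heads) = 0.01320 / 0.36690 = 0.0360.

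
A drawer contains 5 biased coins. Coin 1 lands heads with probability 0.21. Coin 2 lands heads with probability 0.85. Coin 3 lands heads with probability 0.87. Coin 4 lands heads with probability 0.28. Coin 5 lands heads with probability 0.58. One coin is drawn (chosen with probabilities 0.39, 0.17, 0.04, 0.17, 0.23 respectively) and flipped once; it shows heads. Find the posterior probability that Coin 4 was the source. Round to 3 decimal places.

Posterior probability ≈ 0.108

P(heads|C1) = 0.21; P(heads|C2) = 0.85; P(heads|C3) = 0.87; P(heads|C4) = 0.28; P(heads|C5) = 0.58.
Prior × likelihood for each source: 0.39·0.21=0.08190, 0.17·0.85=0.1445, 0.04·0.87=0.03480, 0.17·0.28=0.04760, 0.23·0.58=0.1334. Summing gives P(heads) = 0.44220.
P(Coin 4 | heads) = 0.04760 / 0.44220 = 0.108.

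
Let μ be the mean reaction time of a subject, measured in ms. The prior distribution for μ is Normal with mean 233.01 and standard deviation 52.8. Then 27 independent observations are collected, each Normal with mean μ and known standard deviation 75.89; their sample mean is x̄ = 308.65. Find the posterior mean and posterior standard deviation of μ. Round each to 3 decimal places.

Prior precision 1/τ₀² = 1/52.8² = 0.00035870; data precision n/σ² = 27/75.89² = 0.00468808.
Posterior precision = 0.00035870 + 0.00468808 = 0.00504678, giving posterior SD = 1/√0.00504678 = 14.076.
Posterior mean = (0.00035870·233.01 + 0.00468808·308.65) / 0.00504678 = 303.274.

Posterior mean ≈ 303.274; posterior SD ≈ 14.076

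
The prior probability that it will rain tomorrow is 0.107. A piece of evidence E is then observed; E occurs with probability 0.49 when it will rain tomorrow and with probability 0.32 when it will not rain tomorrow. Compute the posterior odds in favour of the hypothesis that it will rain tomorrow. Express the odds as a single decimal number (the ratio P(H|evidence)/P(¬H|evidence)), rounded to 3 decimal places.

Prior odds = 0.107/(1−0.107) = 0.11982. In log-odds, ln(0.11982) = -2.1218.
Add log likelihood ratio: ln(1.5312) = 0.42608.
Posterior log-odds = -1.6957, so posterior odds = exp(-1.6957) = 0.18348.

Posterior odds ≈ 0.183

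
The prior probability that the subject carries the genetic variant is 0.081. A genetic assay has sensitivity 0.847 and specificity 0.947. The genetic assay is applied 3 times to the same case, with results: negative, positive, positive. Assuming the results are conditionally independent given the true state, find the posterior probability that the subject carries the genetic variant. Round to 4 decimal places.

Let H be the event that the subject carries the genetic variant; start with P(H) = 0.081. P('positive'|H) = 0.847, P('positive'|¬H) = 0.053.
Update on result 1 ('negative'): P(H) ← 0.153·0.0810 / (0.153·0.0810 + 0.947·0.9190) = 0.012393/0.88269 = 0.0140.
Update on result 2 ('positive'): P(H) ← 0.847·0.0140 / (0.847·0.0140 + 0.053·0.9860) = 0.011892/0.064148 = 0.1854.
Update on result 3 ('positive'): P(H) ← 0.847·0.1854 / (0.847·0.1854 + 0.053·0.8146) = 0.15702/0.20019 = 0.7843.

Posterior P(H) ≈ 0.7843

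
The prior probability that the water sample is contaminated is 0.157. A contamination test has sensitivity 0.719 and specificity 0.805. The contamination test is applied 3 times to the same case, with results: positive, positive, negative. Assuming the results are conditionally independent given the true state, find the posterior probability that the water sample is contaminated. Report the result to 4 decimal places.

Posterior P(H) ≈ 0.4692

Let H be the event that the water sample is contaminated; start with P(H) = 0.157. P('positive'|H) = 0.719, P('positive'|¬H) = 0.195.
Update on result 1 ('positive'): P(H) ← 0.719·0.1570 / (0.719·0.1570 + 0.195·0.8430) = 0.11288/0.27727 = 0.4071.
Update on result 2 ('positive'): P(H) ← 0.719·0.4071 / (0.719·0.4071 + 0.195·0.5929) = 0.29272/0.40833 = 0.7169.
Update on result 3 ('negative'): P(H) ← 0.281·0.7169 / (0.281·0.7169 + 0.805·0.2831) = 0.20144/0.42936 = 0.4692.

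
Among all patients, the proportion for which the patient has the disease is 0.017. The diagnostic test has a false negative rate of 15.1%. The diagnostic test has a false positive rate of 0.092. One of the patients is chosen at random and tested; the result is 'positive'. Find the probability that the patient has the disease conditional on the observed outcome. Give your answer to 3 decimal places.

P(H | E) ≈ 0.138

Let H be the event that the patient has the disease. P(H) = 0.017, so P(¬H) = 0.983. With E the 'positive' result, P(E|H) = 0.849 and P(E|¬H) = 0.092.
P(E) = 0.849·0.017 + 0.092·0.983 = 0.014433 + 0.090436 = 0.10487.
By Bayes' theorem, P(H|E) = 0.014433 / 0.10487 = 0.138.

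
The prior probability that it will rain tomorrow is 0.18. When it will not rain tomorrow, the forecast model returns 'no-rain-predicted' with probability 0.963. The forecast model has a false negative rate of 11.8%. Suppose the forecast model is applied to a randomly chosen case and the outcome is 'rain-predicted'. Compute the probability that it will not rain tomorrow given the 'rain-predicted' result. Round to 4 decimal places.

Write H for 'it will rain tomorrow'. Prior odds H:¬H = 0.18/0.82 = 0.21951. For the 'rain-predicted' outcome, the likelihood ratio is 0.882/0.037 = 23.838.
Posterior odds = 0.21951 × 23.838 = 5.2327, so P(H|E) = 5.2327/(1+5.2327) = 0.8396. Then P(¬H|E) = 1 − 0.8396 = 0.1604.

P(¬H | E) ≈ 0.1604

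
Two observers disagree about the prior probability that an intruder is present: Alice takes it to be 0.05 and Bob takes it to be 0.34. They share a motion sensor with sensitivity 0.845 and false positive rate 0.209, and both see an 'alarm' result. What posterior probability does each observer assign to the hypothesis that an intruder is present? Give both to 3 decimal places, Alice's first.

Alice: 0.175; Bob: 0.676

P('+'|H) = 0.845, P('+'|¬H) = 0.209.
Alice: numerator 0.845·0.05 = 0.042250; evidence = 0.042250+0.209·0.95 = 0.24080; posterior = 0.175.
Bob: numerator 0.845·0.34 = 0.28730; evidence = 0.28730+0.209·0.66 = 0.42524; posterior = 0.676.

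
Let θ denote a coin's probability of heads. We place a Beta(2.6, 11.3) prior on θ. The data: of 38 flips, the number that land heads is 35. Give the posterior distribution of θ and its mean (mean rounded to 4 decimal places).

The binomial likelihood is conjugate to the Beta prior: with 35 successes and 3 failures, the posterior is Beta(2.6+35, 11.3+3) = Beta(37.6, 14.3).
E[θ | data] = 37.6/(37.6+14.3) = 0.7245.

Posterior: Beta(37.6, 14.3); mean ≈ 0.7245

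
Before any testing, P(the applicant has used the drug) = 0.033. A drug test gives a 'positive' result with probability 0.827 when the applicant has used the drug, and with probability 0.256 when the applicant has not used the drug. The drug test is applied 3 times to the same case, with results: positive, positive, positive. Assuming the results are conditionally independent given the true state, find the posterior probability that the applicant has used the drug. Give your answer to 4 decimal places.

With H the event that the applicant has used the drug, the joint likelihood of the observed sequence is P(data|H) = 0.827·0.827·0.827 = 0.56561 and P(data|¬H) = 0.256·0.256·0.256 = 0.016777.
Bayes: P(H|data) = 0.033·0.56561 / (0.033·0.56561 + 0.967·0.016777) = 0.018665/0.034889 = 0.5350.

Posterior P(H) ≈ 0.5350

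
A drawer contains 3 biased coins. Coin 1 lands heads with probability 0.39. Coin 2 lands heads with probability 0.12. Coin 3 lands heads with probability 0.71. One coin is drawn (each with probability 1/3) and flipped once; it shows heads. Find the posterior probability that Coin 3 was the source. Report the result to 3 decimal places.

P(heads|C1) = 0.39; P(heads|C2) = 0.12; P(heads|C3) = 0.71.
Prior × likelihood for each source: 0.333333·0.39=0.1300, 0.333333·0.12=0.04000, 0.333333·0.71=0.2367. Summing gives P(heads) = 0.40667.
P(Coin 3 | heads) = 0.2367 / 0.40667 = 0.582.

Posterior probability ≈ 0.582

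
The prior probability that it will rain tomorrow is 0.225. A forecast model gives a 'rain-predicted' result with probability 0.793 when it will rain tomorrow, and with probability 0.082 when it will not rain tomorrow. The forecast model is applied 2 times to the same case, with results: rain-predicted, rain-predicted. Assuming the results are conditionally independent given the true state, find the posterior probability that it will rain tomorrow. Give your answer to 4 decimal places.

With H the event that it will rain tomorrow, the joint likelihood of the observed sequence is P(data|H) = 0.793·0.793 = 0.62885 and P(data|¬H) = 0.082·0.082 = 0.0067240.
Bayes: P(H|data) = 0.225·0.62885 / (0.225·0.62885 + 0.775·0.0067240) = 0.14149/0.14670 = 0.9645.

Posterior P(H) ≈ 0.9645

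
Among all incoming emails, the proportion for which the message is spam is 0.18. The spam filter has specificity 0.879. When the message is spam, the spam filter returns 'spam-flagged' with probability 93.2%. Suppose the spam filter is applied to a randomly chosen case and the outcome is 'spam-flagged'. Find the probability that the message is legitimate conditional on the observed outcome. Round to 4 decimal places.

P(¬H | E) ≈ 0.3716

Let H be the event that the message is spam. P(H) = 0.18, so P(¬H) = 0.82. With E the 'spam-flagged' result, P(E|H) = 0.932 and P(E|¬H) = 0.121.
P(E) = 0.932·0.18 + 0.121·0.82 = 0.16776 + 0.099220 = 0.26698.
By Bayes' theorem, P(H|E) = 0.16776 / 0.26698 = 0.6284. Hence P(¬H|E) = 1 − 0.6284 = 0.3716.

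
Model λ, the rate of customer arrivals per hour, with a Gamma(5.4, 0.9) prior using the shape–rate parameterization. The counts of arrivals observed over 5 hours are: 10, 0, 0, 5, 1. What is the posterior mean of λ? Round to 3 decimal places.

Posterior mean ≈ 3.627

The Poisson likelihood adds the total count to the shape and the number of exposure periods to the rate. Here ∑xᵢ = 16 and n = 5, so shape 5.4→21.4 and rate 0.9→5.9.
Posterior mean = shape/rate = 21.4/5.9 = 3.627.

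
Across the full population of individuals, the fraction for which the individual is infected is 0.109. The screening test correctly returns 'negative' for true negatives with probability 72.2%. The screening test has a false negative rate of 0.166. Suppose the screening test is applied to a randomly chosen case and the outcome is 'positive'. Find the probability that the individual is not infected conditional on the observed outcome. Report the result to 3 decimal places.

P(¬H | E) ≈ 0.732

Let H be the event that the individual is infected. P(H) = 0.109, so P(¬H) = 0.891. With E the 'positive' result, P(E|H) = 0.834 and P(E|¬H) = 0.278.
P(E) = 0.834·0.109 + 0.278·0.891 = 0.090906 + 0.24770 = 0.33860.
By Bayes' theorem, P(H|E) = 0.090906 / 0.33860 = 0.268. Hence P(¬H|E) = 1 − 0.268 = 0.732.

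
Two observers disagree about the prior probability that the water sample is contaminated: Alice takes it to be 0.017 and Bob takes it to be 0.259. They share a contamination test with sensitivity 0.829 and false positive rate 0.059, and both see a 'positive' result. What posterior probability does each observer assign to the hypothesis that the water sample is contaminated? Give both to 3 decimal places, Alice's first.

Alice: 0.195; Bob: 0.831

P('+'|H) = 0.829, P('+'|¬H) = 0.059.
Alice: numerator 0.829·0.017 = 0.014093; evidence = 0.014093+0.059·0.983 = 0.072090; posterior = 0.195.
Bob: numerator 0.829·0.259 = 0.21471; evidence = 0.21471+0.059·0.741 = 0.25843; posterior = 0.831.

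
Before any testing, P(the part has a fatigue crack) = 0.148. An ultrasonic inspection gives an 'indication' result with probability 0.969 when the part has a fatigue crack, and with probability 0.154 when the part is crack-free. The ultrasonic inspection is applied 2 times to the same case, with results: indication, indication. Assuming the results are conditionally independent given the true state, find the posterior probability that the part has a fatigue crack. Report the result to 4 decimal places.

With H the event that the part has a fatigue crack, the joint likelihood of the observed sequence is P(data|H) = 0.969·0.969 = 0.93896 and P(data|¬H) = 0.154·0.154 = 0.023716.
Bayes: P(H|data) = 0.148·0.93896 / (0.148·0.93896 + 0.852·0.023716) = 0.13897/0.15917 = 0.8731.

Posterior P(H) ≈ 0.8731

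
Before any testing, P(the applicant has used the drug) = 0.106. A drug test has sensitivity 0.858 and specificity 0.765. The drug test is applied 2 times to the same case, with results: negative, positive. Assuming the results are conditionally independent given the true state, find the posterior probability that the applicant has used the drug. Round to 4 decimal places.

Let H be the event that the applicant has used the drug; start with P(H) = 0.106. P('positive'|H) = 0.858, P('positive'|¬H) = 0.235.
Update on result 1 ('negative'): P(H) ← 0.142·0.1060 / (0.142·0.1060 + 0.765·0.8940) = 0.015052/0.69896 = 0.0215.
Update on result 2 ('positive'): P(H) ← 0.858·0.0215 / (0.858·0.0215 + 0.235·0.9785) = 0.018477/0.24842 = 0.0744.

Posterior P(H) ≈ 0.0744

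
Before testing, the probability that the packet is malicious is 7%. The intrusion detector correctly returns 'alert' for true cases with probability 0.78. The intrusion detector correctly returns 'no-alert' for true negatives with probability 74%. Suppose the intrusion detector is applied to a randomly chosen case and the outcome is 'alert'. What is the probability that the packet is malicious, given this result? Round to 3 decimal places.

P(H | E) ≈ 0.184

Let H be the event that the packet is malicious. P(H) = 0.07, so P(¬H) = 0.93. With E the 'alert' result, P(E|H) = 0.78 and P(E|¬H) = 0.26.
P(E) = 0.78·0.07 + 0.26·0.93 = 0.054600 + 0.24180 = 0.29640.
By Bayes' theorem, P(H|E) = 0.054600 / 0.29640 = 0.184.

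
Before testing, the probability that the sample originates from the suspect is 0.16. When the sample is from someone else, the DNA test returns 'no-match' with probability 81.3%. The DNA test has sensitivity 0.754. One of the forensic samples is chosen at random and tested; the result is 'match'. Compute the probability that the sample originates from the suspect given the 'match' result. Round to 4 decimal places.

Write H for 'the sample originates from the suspect'. Prior odds H:¬H = 0.16/0.84 = 0.19048. For the 'match' outcome, the likelihood ratio is 0.754/0.187 = 4.0321.
Posterior odds = 0.19048 × 4.0321 = 0.76802, so P(H|E) = 0.76802/(1+0.76802) = 0.4344.

P(H | E) ≈ 0.4344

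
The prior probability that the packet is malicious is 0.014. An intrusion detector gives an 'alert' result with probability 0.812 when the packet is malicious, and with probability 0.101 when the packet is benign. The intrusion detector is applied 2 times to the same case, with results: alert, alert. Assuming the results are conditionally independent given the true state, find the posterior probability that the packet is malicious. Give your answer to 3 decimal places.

Posterior P(H) ≈ 0.479

Let H be the event that the packet is malicious; start with P(H) = 0.014. P('alert'|H) = 0.812, P('alert'|¬H) = 0.101.
Update on result 1 ('alert'): P(H) ← 0.812·0.0140 / (0.812·0.0140 + 0.101·0.9860) = 0.011368/0.11095 = 0.1025.
Update on result 2 ('alert'): P(H) ← 0.812·0.1025 / (0.812·0.1025 + 0.101·0.8975) = 0.083195/0.17385 = 0.4786.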